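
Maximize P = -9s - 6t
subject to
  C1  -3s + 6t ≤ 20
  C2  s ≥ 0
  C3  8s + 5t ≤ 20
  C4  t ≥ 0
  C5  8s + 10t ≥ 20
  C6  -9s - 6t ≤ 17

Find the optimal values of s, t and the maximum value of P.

s = 0, t = 2, maximum P = -12

Extreme points and P = -9s - 6t:
  (0, 10/3) → P = -20
  (20/63, 220/63) → P = -500/21
  (0, 2) → P = -12
  (5/2, 0) → P = -45/2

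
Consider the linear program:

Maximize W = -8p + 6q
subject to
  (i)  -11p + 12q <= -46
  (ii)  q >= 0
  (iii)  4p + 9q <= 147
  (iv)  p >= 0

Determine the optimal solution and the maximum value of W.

Vertices and W = -8p + 6q:
  (46/11, 0) → W = -368/11
  (726/49, 1433/147) → W = -2942/49
  (147/4, 0) → W = -294

At the optimal vertex, -11p + 12q = -46 and q = 0.
Solving simultaneously gives p = 46/11, q = 0.

p = 46/11, q = 0, maximum W = -368/11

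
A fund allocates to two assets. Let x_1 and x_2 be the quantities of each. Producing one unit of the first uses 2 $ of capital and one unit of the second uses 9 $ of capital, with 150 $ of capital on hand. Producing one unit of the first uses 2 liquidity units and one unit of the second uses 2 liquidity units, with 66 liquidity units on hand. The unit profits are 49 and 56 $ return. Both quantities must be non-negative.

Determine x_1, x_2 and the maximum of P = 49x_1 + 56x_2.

Feasible corners and P = 49x_1 + 56x_2:
  (0, 0) → P = 0
  (0, 50/3) → P = 2800/3
  (33, 0) → P = 1617
  (21, 12) → P = 1701

The optimum lies where 2x_1 + 9x_2 = 150 and 2x_1 + 2x_2 = 66.
Solving simultaneously gives x_1 = 21, x_2 = 12.

x_1 = 21, x_2 = 12, maximum P = 1701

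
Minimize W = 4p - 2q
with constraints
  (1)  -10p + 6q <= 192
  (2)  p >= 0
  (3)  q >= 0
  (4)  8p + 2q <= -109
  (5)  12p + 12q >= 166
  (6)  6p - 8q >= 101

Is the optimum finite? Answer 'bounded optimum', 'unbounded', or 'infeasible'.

infeasible

The boundaries q = 0 and 6p - 8q = 101 meet at (101/6, 0), but that point violates 8p + 2q ≤ -109. Every candidate vertex is excluded by some other constraint, so the feasible region is empty.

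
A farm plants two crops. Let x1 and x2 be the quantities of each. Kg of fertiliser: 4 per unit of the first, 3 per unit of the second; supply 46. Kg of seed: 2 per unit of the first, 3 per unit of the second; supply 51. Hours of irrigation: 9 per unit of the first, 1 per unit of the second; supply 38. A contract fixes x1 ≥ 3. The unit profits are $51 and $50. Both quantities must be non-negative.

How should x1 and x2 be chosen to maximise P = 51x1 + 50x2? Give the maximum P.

x1 = 3, x2 = 11, maximum P = 703

Corner points and P = 51x1 + 50x2:
  (38/9, 0) → P = 646/3
  (3, 0) → P = 153
  (3, 11) → P = 703

The optimum lies where 9x1 + x2 = 38 and x1 = 3.
Solving simultaneously gives x1 = 3, x2 = 11.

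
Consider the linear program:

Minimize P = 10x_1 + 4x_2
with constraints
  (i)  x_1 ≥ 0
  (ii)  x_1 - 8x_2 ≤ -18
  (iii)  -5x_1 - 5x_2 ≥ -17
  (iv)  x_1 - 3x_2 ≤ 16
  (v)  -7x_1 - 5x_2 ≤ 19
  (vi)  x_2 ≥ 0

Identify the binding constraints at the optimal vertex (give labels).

(i) and (ii)

Corner points and P = 10x_1 + 4x_2:
  (0, 9/4) → P = 9
  (0, 17/5) → P = 68/5
  (46/45, 107/45) → P = 296/15

The minimum is at (0, 9/4). Substituting into each constraint, equality holds for (i) and (ii); the remaining constraints have slack.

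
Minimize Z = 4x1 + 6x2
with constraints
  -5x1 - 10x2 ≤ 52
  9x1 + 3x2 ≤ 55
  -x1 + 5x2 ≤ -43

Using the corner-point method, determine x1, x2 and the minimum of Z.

Feasible corners and Z = 4x1 + 6x2:
  (706/75, -743/75) → Z = -1634/75
  (34/7, -267/35) → Z = -922/35
  (101/12, -83/12) → Z = -47/6

x1 = 34/7, x2 = -267/35, minimum Z = -922/35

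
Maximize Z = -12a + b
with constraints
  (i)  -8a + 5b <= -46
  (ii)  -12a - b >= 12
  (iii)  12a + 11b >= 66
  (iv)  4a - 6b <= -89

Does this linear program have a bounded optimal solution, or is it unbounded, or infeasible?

The boundaries -8a + 5b = -46 and 4a - 6b = -89 meet at (103/4, 32), but that point violates -12a - b ≥ 12. Every candidate vertex is excluded by some other constraint, so the feasible region is empty.

infeasible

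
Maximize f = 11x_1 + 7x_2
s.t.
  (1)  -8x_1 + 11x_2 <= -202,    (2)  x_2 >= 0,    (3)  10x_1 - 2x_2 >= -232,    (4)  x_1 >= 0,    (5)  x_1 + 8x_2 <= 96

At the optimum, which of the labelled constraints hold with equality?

(2) and (5)

Extreme points and f = 11x_1 + 7x_2:
  (101/4, 0) → f = 1111/4
  (2672/75, 566/75) → f = 11118/25
  (96, 0) → f = 1056

The maximum is at (96, 0). Substituting into each constraint, equality holds for (2) and (5); the remaining constraints have slack.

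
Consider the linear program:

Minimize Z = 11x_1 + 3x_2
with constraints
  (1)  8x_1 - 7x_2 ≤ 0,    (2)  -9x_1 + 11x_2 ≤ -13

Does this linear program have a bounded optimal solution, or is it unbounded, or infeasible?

unbounded

From the feasible point (-91/25, -104/25), moving in the direction (-7, -8) keeps every constraint satisfied while Z decreases without bound.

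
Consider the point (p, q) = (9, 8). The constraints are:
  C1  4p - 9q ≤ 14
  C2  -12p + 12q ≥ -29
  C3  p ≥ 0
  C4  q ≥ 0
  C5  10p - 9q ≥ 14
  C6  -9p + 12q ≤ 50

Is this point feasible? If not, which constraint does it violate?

feasible

C1: -36 ≤ 14 ✓
C2: -12 ≥ -29 ✓
C3: 9 ≥ 0 ✓
C4: 8 ≥ 0 ✓
C5: 18 ≥ 14 ✓
C6: 15 ≤ 50 ✓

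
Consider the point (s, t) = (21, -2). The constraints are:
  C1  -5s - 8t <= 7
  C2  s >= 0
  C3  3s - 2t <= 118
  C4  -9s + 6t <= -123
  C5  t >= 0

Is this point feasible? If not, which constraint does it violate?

not feasible — violates C5

Constraint C5: t = -2, which is not ≥ 0. All other constraints are satisfied.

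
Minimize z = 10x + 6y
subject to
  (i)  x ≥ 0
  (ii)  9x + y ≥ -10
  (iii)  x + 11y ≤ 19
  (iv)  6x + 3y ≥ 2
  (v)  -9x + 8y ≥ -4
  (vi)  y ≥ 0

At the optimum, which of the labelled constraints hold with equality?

Corner points and z = 10x + 6y:
  (0, 19/11) → z = 114/11
  (0, 2/3) → z = 4
  (196/107, 167/107) → z = 2962/107
  (1/3, 0) → z = 10/3
  (4/9, 0) → z = 40/9

The minimum is at (1/3, 0). Substituting into each constraint, equality holds for (iv) and (vi); the remaining constraints have slack.

(iv) and (vi)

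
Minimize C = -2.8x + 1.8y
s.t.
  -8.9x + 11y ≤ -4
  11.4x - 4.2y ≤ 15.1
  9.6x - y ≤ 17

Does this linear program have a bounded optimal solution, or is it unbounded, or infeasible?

From the feasible point (7465/4401, 8879/8802), moving in the direction (-4.2, -11.4) keeps every constraint satisfied while C decreases without bound.

unbounded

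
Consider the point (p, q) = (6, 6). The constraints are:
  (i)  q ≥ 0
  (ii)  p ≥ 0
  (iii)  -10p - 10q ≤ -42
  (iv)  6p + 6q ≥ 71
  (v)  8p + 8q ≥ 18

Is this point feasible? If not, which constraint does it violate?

feasible

(i): 6 ≥ 0 ✓
(ii): 6 ≥ 0 ✓
(iii): -120 ≤ -42 ✓
(iv): 72 ≥ 71 ✓
(v): 96 ≥ 18 ✓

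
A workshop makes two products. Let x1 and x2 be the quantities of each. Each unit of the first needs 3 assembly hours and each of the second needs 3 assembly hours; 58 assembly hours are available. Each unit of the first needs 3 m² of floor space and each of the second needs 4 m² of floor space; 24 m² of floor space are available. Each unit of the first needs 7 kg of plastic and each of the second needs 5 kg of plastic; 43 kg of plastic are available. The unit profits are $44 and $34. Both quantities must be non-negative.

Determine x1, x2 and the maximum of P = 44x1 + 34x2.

x1 = 4, x2 = 3, maximum P = 278

The optimum lies where 3x1 + 4x2 = 24 and 7x1 + 5x2 = 43.
Solving simultaneously gives x1 = 4, x2 = 3.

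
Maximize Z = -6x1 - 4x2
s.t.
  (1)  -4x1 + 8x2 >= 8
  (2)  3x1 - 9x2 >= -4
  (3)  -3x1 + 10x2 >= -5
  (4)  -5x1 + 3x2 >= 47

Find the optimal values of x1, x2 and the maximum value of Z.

Feasible corners and Z = -6x1 - 4x2:
  (-85/3, -9) → Z = 206
  (-137/12, -121/36) → Z = 1475/18
  (-485/41, -166/41) → Z = 3574/41

The optimum lies where 3x1 - 9x2 = -4 and -3x1 + 10x2 = -5.
Solving simultaneously gives x1 = -85/3, x2 = -9.

x1 = -85/3, x2 = -9, maximum Z = 206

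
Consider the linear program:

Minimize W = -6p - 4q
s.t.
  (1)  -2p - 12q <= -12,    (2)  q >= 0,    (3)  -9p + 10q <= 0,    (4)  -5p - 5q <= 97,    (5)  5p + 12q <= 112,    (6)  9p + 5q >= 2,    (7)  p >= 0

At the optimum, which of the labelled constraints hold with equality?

Feasible corners and W = -6p - 4q:
  (6, 0) → W = -36
  (15/16, 27/32) → W = -9
  (112/5, 0) → W = -672/5
  (560/79, 504/79) → W = -5376/79

The minimum is at (112/5, 0). Substituting into each constraint, equality holds for (2) and (5); the remaining constraints have slack.

(2) and (5)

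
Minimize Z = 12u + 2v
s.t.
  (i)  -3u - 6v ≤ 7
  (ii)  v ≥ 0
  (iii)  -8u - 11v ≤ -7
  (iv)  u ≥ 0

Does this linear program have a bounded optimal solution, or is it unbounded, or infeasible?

Vertices and Z = 12u + 2v:
  (7/8, 0) → Z = 21/2
  (0, 7/11) → Z = 14/11
The feasible region has finitely many vertices and no improving ray; the minimum is 14/11 at (0, 7/11).

bounded optimum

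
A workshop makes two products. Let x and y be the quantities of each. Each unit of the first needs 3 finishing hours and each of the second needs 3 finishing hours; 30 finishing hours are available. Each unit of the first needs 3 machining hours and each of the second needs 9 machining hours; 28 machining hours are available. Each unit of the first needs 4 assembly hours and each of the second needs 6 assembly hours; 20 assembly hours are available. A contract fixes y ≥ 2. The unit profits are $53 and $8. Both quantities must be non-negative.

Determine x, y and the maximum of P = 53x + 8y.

Vertices and P = 53x + 8y:
  (0, 28/9) → P = 224/9
  (0, 2) → P = 16
  (2/3, 26/9) → P = 526/9
  (2, 2) → P = 122

x = 2, y = 2, maximum P = 122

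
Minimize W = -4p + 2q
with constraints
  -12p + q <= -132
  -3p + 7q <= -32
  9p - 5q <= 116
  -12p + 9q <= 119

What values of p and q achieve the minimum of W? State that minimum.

p = 163/12, q = 5/4, minimum W = -311/6

Vertices and W = -4p + 2q:
  (892/81, 4/27) → W = -3544/81
  (32/3, -4) → W = -152/3
  (163/12, 5/4) → W = -311/6

The binding constraints are -3p + 7q = -32 and 9p - 5q = 116.
Solving simultaneously gives p = 163/12, q = 5/4.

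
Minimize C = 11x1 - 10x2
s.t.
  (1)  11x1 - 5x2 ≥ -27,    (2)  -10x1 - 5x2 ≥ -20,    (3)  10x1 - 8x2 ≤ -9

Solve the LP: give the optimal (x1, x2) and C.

Vertices and C = 11x1 - 10x2:
  (-1/3, 14/3) → C = -151/3
  (-9/2, -9/2) → C = -9/2
  (23/26, 29/13) → C = -327/26

The binding constraints are 11x1 - 5x2 = -27 and -10x1 - 5x2 = -20.
Solving simultaneously gives x1 = -1/3, x2 = 14/3.

x1 = -1/3, x2 = 14/3, minimum C = -151/3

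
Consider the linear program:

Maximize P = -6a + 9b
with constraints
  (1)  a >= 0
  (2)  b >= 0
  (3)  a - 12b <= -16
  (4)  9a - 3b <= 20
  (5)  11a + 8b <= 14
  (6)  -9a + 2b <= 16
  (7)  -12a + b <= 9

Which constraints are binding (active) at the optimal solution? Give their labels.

(1) and (5)

Feasible corners and P = -6a + 9b:
  (0, 4/3) → P = 12
  (0, 7/4) → P = 63/4
  (2/7, 19/14) → P = 21/2

The maximum is at (0, 7/4). Substituting into each constraint, equality holds for (1) and (5); the remaining constraints have slack.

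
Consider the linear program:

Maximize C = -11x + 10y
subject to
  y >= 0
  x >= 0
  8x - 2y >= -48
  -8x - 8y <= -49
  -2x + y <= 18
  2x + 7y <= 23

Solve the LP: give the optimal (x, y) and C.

Feasible corners and C = -11x + 10y:
  (49/8, 0) → C = -539/8
  (23/2, 0) → C = -253/2
  (159/40, 43/20) → C = -889/40

x = 159/40, y = 43/20, maximum C = -889/40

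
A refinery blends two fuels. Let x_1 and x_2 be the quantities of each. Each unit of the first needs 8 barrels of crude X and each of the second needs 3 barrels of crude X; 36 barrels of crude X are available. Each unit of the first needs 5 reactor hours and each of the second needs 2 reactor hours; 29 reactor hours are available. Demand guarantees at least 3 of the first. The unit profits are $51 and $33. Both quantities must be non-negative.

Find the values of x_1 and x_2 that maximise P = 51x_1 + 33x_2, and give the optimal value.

Corner points and P = 51x_1 + 33x_2:
  (9/2, 0) → P = 459/2
  (3, 0) → P = 153
  (3, 4) → P = 285

At the optimal vertex, 8x_1 + 3x_2 = 36 and x_1 = 3.
Solving simultaneously gives x_1 = 3, x_2 = 4.

x_1 = 3, x_2 = 4, maximum P = 285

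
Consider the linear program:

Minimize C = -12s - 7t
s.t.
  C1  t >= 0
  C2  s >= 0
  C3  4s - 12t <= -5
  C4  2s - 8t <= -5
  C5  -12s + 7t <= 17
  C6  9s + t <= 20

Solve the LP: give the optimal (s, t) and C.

Corner points and C = -12s - 7t:
  (0, 5/8) → C = -35/8
  (0, 17/7) → C = -17
  (155/74, 85/74) → C = -2455/74
  (41/25, 131/25) → C = -1409/25

At the optimal vertex, -12s + 7t = 17 and 9s + t = 20.
Solving simultaneously gives s = 41/25, t = 131/25.

s = 41/25, t = 131/25, minimum C = -1409/25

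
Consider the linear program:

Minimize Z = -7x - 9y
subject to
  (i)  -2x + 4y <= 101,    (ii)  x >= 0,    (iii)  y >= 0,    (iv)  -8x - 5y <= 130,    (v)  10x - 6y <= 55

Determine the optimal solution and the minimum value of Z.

x = 59/2, y = 40, minimum Z = -1133/2

Feasible corners and Z = -7x - 9y:
  (0, 101/4) → Z = -909/4
  (59/2, 40) → Z = -1133/2
  (0, 0) → Z = 0
  (11/2, 0) → Z = -77/2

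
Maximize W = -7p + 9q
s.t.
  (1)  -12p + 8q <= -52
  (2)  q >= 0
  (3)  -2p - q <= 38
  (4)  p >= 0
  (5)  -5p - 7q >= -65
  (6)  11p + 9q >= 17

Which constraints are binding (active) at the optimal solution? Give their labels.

(1) and (5)

Vertices and W = -7p + 9q:
  (13/3, 0) → W = -91/3
  (221/31, 130/31) → W = -377/31
  (13, 0) → W = -91

The maximum is at (221/31, 130/31). Substituting into each constraint, equality holds for (1) and (5); the remaining constraints have slack.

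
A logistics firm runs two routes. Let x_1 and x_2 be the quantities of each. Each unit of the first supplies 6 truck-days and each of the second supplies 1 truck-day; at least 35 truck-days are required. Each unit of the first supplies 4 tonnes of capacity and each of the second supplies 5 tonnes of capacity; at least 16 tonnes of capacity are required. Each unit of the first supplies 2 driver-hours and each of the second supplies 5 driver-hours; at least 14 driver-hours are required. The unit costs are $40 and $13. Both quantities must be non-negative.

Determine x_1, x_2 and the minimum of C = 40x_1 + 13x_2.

Corner points and C = 40x_1 + 13x_2:
  (0, 35) → C = 455
  (7, 0) → C = 280
  (23/4, 1/2) → C = 473/2
The feasible region is unbounded (it extends along (0, 1), (1, 0)), but C strictly increases along every unbounded feasible direction, so there is no improving ray and the minimum is attained at a vertex.

x_1 = 23/4, x_2 = 1/2, minimum C = 473/2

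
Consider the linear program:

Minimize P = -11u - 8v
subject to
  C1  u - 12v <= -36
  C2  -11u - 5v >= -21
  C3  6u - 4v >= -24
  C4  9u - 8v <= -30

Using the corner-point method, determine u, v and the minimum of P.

Extreme points and P = -11u - 8v:
  (-36/17, 48/17) → P = 12/17
  (-18/25, 147/50) → P = -78/5
  (-18/37, 195/37) → P = -1362/37
  (18/133, 519/133) → P = -4350/133

The binding constraints are -11u - 5v = -21 and 6u - 4v = -24.
Solving simultaneously gives u = -18/37, v = 195/37.

u = -18/37, v = 195/37, minimum P = -1362/37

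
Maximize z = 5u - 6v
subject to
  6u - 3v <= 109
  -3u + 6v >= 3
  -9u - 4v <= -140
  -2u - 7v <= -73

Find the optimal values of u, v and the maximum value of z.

u = 221/9, v = 115/9, maximum z = 415/9

Corner points and z = 5u - 6v:
  (221/9, 115/9) → z = 415/9
  (139/11, 75/11) → z = 245/11
  (688/55, 377/55) → z = 1178/55
The feasible region is unbounded (it extends along (-4, 9), (1, 2)), but z strictly decreases along every unbounded feasible direction, so there is no improving ray and the maximum is attained at a vertex.

The optimum lies where 6u - 3v = 109 and -3u + 6v = 3.
Solving simultaneously gives u = 221/9, v = 115/9.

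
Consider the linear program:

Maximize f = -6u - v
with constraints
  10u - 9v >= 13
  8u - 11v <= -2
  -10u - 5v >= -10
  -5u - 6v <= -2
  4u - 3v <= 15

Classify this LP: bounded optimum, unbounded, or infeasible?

The boundaries 10u - 9v = 13 and 8u - 11v = -2 meet at (161/38, 62/19), but that point violates -10u - 5v ≥ -10. Every candidate vertex is excluded by some other constraint, so the feasible region is empty.

infeasible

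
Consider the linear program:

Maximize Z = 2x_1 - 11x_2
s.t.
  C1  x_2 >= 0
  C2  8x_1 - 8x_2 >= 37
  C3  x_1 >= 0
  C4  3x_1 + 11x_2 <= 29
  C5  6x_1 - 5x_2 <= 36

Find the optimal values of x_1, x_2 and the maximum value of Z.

x_1 = 6, x_2 = 0, maximum Z = 12

Extreme points and Z = 2x_1 - 11x_2:
  (37/8, 0) → Z = 37/4
  (6, 0) → Z = 12
  (639/112, 121/112) → Z = -53/112
  (541/81, 22/27) → Z = 356/81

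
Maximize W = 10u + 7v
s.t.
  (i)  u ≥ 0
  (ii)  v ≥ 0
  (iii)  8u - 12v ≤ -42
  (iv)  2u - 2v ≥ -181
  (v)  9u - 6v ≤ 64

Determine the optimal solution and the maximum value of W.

Corner points and W = 10u + 7v:
  (0, 7/2) → W = 49/2
  (0, 181/2) → W = 1267/2
  (17, 89/6) → W = 1643/6
  (607/3, 1757/6) → W = 24439/6

u = 607/3, v = 1757/6, maximum W = 24439/6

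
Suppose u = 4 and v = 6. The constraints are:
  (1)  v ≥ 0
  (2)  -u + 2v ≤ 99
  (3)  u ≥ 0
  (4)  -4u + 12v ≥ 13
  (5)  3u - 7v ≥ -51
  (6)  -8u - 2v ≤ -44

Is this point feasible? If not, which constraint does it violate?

(1): 6 ≥ 0 ✓
(2): 8 ≤ 99 ✓
(3): 4 ≥ 0 ✓
(4): 56 ≥ 13 ✓
(5): -30 ≥ -51 ✓
(6): -44 ≤ -44 ✓

feasible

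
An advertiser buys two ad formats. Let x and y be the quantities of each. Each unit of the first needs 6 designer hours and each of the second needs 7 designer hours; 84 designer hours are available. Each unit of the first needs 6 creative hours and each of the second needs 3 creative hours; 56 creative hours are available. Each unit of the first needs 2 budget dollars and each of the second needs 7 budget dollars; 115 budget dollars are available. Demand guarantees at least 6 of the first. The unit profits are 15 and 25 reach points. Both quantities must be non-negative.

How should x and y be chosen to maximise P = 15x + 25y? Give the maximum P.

x = 6, y = 20/3, maximum P = 770/3

Extreme points and P = 15x + 25y:
  (28/3, 0) → P = 140
  (6, 0) → P = 90
  (6, 20/3) → P = 770/3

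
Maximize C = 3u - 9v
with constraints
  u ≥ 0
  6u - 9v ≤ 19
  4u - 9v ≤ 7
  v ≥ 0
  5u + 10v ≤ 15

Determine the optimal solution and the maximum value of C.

Extreme points and C = 3u - 9v:
  (0, 0) → C = 0
  (0, 3/2) → C = -27/2
  (7/4, 0) → C = 21/4
  (41/17, 5/17) → C = 78/17

The optimum lies where 4u - 9v = 7 and v = 0.
Solving simultaneously gives u = 7/4, v = 0.

u = 7/4, v = 0, maximum C = 21/4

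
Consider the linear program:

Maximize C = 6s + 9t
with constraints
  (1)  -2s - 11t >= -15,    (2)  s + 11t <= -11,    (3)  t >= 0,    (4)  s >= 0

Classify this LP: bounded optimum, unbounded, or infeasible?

The boundaries -2s - 11t = -15 and s + 11t = -11 meet at (26, -37/11), but that point violates t ≥ 0. Every candidate vertex is excluded by some other constraint, so the feasible region is empty.

infeasible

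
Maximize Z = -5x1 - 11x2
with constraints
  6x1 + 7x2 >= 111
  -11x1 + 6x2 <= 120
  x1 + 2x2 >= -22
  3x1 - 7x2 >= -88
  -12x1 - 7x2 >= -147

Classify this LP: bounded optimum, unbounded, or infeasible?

bounded optimum

Corner points and Z = -5x1 - 11x2:
  (23/9, 41/3) → Z = -1468/9
  (6, 75/7) → Z = -1035/7
  (59/15, 499/35) → Z = -18532/105
The feasible region has finitely many vertices and no improving ray; the maximum is -1035/7 at (6, 75/7).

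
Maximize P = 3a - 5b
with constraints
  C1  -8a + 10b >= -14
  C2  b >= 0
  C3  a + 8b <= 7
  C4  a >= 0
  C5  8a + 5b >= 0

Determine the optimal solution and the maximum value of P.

a = 7/4, b = 0, maximum P = 21/4

Corner points and P = 3a - 5b:
  (7/4, 0) → P = 21/4
  (91/37, 21/37) → P = 168/37
  (0, 0) → P = 0
  (0, 7/8) → P = -35/8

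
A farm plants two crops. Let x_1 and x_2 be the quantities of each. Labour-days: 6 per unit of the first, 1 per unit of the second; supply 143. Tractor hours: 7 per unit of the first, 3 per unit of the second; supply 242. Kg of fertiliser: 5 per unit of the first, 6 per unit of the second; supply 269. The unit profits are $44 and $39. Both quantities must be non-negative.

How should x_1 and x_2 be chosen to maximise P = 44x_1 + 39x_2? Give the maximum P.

x_1 = 19, x_2 = 29, maximum P = 1967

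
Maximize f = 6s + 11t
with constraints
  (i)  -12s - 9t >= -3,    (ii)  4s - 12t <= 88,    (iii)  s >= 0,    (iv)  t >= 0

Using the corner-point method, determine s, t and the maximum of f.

Vertices and f = 6s + 11t:
  (0, 1/3) → f = 11/3
  (1/4, 0) → f = 3/2
  (0, 0) → f = 0

s = 0, t = 1/3, maximum f = 11/3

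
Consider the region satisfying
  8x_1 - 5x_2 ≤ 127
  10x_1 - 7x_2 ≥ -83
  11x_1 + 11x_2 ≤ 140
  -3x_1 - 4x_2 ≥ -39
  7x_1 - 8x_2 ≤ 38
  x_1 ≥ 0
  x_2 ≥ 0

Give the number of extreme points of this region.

Of the 21 pairwise boundary intersections, those satisfying every inequality are:
  (116/13, 159/52)
  (0, 39/4)
  (38/7, 0)
  (0, 0)

4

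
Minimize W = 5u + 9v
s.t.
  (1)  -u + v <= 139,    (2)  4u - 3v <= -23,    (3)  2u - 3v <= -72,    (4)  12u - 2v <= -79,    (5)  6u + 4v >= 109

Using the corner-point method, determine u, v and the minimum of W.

u = -49/30, v = 297/10, minimum W = 3887/15

Extreme points and W = 5u + 9v:
  (199/10, 1589/10) → W = 7648/5
  (-447/10, 943/10) → W = 3126/5
  (-49/30, 297/10) → W = 3887/15

At the optimal vertex, 12u - 2v = -79 and 6u + 4v = 109.
Solving simultaneously gives u = -49/30, v = 297/10.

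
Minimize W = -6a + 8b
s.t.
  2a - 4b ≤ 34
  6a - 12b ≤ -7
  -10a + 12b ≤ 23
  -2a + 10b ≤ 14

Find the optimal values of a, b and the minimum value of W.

a = 49/18, b = 35/18, minimum W = -7/9

Extreme points and W = -6a + 8b:
  (-4, -17/12) → W = 38/3
  (49/18, 35/18) → W = -7/9
  (-31/38, 47/38) → W = 281/19

The optimum lies where 6a - 12b = -7 and -2a + 10b = 14.
Solving simultaneously gives a = 49/18, b = 35/18.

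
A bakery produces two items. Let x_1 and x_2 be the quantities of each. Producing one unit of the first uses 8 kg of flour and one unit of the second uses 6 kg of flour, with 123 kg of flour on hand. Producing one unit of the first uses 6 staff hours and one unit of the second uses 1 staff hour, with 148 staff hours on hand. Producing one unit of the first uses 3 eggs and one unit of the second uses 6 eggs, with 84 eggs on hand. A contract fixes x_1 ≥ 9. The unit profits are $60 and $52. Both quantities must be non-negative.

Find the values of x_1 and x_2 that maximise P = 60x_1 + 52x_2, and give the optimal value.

Vertices and P = 60x_1 + 52x_2:
  (123/8, 0) → P = 1845/2
  (9, 0) → P = 540
  (9, 17/2) → P = 982

x_1 = 9, x_2 = 17/2, maximum P = 982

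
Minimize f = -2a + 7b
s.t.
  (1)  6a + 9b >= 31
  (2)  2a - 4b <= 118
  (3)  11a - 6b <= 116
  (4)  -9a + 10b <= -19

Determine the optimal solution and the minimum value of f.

Extreme points and f = -2a + 7b:
  (82/9, -71/27) → f = -989/27
  (481/141, 55/47) → f = 193/141
  (523/28, 835/56) → f = 3753/56

The binding constraints are 6a + 9b = 31 and 11a - 6b = 116.
Solving simultaneously gives a = 82/9, b = -71/27.

a = 82/9, b = -71/27, minimum f = -989/27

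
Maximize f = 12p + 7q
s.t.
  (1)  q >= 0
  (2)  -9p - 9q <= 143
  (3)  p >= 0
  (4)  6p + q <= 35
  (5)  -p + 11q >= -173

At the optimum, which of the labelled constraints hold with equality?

(3) and (4)

Corner points and f = 12p + 7q:
  (0, 0) → f = 0
  (35/6, 0) → f = 70
  (0, 35) → f = 245

The maximum is at (0, 35). Substituting into each constraint, equality holds for (3) and (4); the remaining constraints have slack.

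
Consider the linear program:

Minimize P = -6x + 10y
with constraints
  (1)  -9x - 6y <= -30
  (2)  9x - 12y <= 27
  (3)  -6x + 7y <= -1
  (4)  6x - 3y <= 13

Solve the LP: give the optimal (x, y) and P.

x = 8/3, y = 1, minimum P = -6

Extreme points and P = -6x + 10y:
  (24/11, 19/11) → P = 46/11
  (8/3, 1) → P = -6
  (11/3, 3) → P = 8

At the optimal vertex, -9x - 6y = -30 and 6x - 3y = 13.
Solving simultaneously gives x = 8/3, y = 1.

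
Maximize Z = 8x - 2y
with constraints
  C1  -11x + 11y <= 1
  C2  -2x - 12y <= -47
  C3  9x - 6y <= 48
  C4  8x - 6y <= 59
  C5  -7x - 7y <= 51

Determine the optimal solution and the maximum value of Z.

x = 178/11, y = 179/11, maximum Z = 1066/11

Corner points and Z = 8x - 2y:
  (505/154, 519/154) → Z = 1501/77
  (178/11, 179/11) → Z = 1066/11
  (143/20, 109/40) → Z = 207/4

At the optimal vertex, -11x + 11y = 1 and 9x - 6y = 48.
Solving simultaneously gives x = 178/11, y = 179/11.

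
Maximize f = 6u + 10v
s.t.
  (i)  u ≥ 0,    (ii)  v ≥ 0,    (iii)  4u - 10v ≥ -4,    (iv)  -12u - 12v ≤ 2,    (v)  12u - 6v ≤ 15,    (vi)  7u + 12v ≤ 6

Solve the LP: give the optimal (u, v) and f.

u = 6/7, v = 0, maximum f = 36/7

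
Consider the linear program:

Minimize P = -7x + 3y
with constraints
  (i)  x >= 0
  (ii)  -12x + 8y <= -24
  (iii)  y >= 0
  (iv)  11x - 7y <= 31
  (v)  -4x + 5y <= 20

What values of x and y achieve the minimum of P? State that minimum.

Feasible corners and P = -7x + 3y:
  (2, 0) → P = -14
  (10, 12) → P = -34
  (31/11, 0) → P = -217/11
  (295/27, 344/27) → P = -1033/27

x = 295/27, y = 344/27, minimum P = -1033/27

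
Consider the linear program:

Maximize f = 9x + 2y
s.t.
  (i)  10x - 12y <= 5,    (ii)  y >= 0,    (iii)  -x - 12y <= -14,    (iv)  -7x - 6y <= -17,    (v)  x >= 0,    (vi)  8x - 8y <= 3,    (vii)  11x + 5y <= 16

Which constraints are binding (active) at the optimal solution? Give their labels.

Corner points and f = 9x + 2y:
  (0, 17/6) → f = 17/3
  (11/31, 75/31) → f = 249/31
  (0, 16/5) → f = 32/5

The maximum is at (11/31, 75/31). Substituting into each constraint, equality holds for (iv) and (vii); the remaining constraints have slack.

(iv) and (vii)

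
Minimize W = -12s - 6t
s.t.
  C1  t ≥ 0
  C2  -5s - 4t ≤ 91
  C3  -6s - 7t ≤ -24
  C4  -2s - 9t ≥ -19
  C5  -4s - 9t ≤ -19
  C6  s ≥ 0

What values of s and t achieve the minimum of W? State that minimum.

Feasible corners and W = -12s - 6t:
  (19/2, 0) → W = -114
  (19/4, 0) → W = -57
  (83/40, 33/20) → W = -174/5
  (83/26, 9/13) → W = -552/13

s = 19/2, t = 0, minimum W = -114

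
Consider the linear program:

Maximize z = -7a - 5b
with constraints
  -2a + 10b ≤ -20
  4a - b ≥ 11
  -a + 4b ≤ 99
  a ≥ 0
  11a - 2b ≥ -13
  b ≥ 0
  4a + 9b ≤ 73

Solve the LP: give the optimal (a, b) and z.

a = 10, b = 0, maximum z = -70

Vertices and z = -7a - 5b:
  (10, 0) → z = -70
  (455/29, 33/29) → z = -3350/29
  (73/4, 0) → z = -511/4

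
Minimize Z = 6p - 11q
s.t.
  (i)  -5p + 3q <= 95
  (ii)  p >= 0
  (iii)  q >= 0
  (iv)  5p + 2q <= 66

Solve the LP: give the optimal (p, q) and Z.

p = 8/25, q = 161/5, minimum Z = -8807/25

Feasible corners and Z = 6p - 11q:
  (0, 95/3) → Z = -1045/3
  (8/25, 161/5) → Z = -8807/25
  (0, 0) → Z = 0
  (66/5, 0) → Z = 396/5

The binding constraints are -5p + 3q = 95 and 5p + 2q = 66.
Solving simultaneously gives p = 8/25, q = 161/5.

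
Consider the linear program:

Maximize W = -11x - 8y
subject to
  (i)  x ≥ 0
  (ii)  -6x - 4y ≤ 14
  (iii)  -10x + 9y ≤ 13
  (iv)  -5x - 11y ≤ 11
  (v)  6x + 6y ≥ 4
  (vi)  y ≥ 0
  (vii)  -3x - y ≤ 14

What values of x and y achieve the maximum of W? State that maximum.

x = 0, y = 2/3, maximum W = -16/3

Extreme points and W = -11x - 8y:
  (0, 13/9) → W = -104/9
  (0, 2/3) → W = -16/3
  (2/3, 0) → W = -22/3
The feasible region is unbounded (it extends along (9, 10), (1, 0)), but W strictly decreases along every unbounded feasible direction, so there is no improving ray and the maximum is attained at a vertex.

The optimum lies where x = 0 and 6x + 6y = 4.
Solving simultaneously gives x = 0, y = 2/3.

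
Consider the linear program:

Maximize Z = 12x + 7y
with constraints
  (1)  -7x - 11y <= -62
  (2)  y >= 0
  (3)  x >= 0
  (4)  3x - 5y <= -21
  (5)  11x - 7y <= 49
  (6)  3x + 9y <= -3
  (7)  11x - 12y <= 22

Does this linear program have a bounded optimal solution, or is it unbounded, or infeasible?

infeasible

The boundaries -7x - 11y = -62 and x = 0 meet at (0, 62/11), but that point violates 3x + 9y ≤ -3. Every candidate vertex is excluded by some other constraint, so the feasible region is empty.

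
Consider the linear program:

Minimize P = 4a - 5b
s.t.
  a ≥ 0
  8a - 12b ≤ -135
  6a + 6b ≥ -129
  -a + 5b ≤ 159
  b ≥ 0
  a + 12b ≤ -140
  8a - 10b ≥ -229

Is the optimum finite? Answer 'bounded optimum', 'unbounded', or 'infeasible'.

The boundaries a = 0 and 8a - 12b = -135 meet at (0, 45/4), but that point violates a + 12b ≤ -140. Every candidate vertex is excluded by some other constraint, so the feasible region is empty.

infeasible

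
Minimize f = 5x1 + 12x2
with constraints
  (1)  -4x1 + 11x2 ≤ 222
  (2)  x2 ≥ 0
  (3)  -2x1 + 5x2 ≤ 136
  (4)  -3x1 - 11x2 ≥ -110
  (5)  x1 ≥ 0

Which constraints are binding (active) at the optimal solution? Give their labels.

Extreme points and f = 5x1 + 12x2:
  (110/3, 0) → f = 550/3
  (0, 0) → f = 0
  (0, 10) → f = 120

The minimum is at (0, 0). Substituting into each constraint, equality holds for (2) and (5); the remaining constraints have slack.

(2) and (5)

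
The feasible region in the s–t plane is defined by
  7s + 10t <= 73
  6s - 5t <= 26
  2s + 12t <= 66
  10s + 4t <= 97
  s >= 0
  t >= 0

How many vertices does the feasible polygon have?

5

The feasible vertices (each the meet of two boundaries and inside every other half-plane) are:
  (125/19, 256/95)
  (27/8, 79/16)
  (13/3, 0)
  (0, 11/2)
  (0, 0)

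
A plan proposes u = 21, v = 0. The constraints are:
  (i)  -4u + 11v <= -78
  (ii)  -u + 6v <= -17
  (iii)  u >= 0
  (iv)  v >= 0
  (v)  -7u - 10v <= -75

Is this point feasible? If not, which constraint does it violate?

(i): -84 ≤ -78 ✓
(ii): -21 ≤ -17 ✓
(iii): 21 ≥ 0 ✓
(iv): 0 ≥ 0 ✓
(v): -147 ≤ -75 ✓

feasible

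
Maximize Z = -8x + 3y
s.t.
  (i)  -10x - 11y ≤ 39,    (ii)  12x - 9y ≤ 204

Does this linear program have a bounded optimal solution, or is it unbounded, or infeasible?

From the feasible point (631/74, -418/37), moving in the direction (-11, 10) keeps every constraint satisfied while Z increases without bound.

unbounded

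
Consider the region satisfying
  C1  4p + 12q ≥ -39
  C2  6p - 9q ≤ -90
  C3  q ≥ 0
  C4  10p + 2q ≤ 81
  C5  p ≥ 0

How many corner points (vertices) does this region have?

Intersecting each pair of boundary lines and keeping only the points that satisfy every inequality leaves:
  (183/34, 231/17)
  (0, 10)
  (0, 81/2)

3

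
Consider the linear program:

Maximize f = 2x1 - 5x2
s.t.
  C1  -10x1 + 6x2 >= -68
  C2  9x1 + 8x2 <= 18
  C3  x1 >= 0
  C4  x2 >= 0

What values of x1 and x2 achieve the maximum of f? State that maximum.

Extreme points and f = 2x1 - 5x2:
  (0, 9/4) → f = -45/4
  (2, 0) → f = 4
  (0, 0) → f = 0

At the optimal vertex, 9x1 + 8x2 = 18 and x2 = 0.
Solving simultaneously gives x1 = 2, x2 = 0.

x1 = 2, x2 = 0, maximum f = 4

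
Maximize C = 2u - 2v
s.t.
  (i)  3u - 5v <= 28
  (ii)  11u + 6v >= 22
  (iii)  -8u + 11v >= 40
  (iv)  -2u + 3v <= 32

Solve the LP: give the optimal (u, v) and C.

u = 116, v = 88, maximum C = 56

Extreme points and C = 2u - 2v:
  (2/169, 616/169) → C = -1228/169
  (-14/5, 44/5) → C = -116/5
  (116, 88) → C = 56

The optimum lies where -8u + 11v = 40 and -2u + 3v = 32.
Solving simultaneously gives u = 116, v = 88.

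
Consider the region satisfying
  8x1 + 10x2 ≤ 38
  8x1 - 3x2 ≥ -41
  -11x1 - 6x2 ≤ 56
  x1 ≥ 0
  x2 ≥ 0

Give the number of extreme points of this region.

3

Intersecting each pair of boundary lines and keeping only the points that satisfy every inequality leaves:
  (0, 19/5)
  (19/4, 0)
  (0, 0)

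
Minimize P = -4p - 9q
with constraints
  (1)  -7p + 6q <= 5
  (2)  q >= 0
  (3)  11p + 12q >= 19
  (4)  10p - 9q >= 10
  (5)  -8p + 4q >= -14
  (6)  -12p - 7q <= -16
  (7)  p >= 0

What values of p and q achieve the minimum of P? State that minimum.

p = 43/16, q = 15/8, minimum P = -221/8

Feasible corners and P = -4p - 9q:
  (19/11, 0) → P = -76/11
  (7/4, 0) → P = -7
  (97/73, 80/219) → P = -628/73
  (43/16, 15/8) → P = -221/8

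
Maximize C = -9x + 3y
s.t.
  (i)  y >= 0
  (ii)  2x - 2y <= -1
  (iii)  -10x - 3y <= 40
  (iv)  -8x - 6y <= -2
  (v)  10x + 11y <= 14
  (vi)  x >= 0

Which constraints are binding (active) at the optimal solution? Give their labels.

Extreme points and C = -9x + 3y:
  (17/42, 19/21) → C = -13/14
  (0, 1/2) → C = 3/2
  (0, 14/11) → C = 42/11

The maximum is at (0, 14/11). Substituting into each constraint, equality holds for (v) and (vi); the remaining constraints have slack.

(v) and (vi)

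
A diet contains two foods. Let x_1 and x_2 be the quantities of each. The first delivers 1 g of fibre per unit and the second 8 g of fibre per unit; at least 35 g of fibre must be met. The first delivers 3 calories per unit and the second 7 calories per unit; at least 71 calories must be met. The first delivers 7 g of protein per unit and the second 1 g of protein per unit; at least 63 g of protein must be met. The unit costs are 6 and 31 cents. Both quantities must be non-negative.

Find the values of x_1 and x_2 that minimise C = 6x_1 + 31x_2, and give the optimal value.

x_1 = 19, x_2 = 2, minimum C = 176

Extreme points and C = 6x_1 + 31x_2:
  (0, 63) → C = 1953
  (35, 0) → C = 210
  (19, 2) → C = 176
  (185/23, 154/23) → C = 5884/23
The feasible region is unbounded (it extends along (0, 1), (1, 0)), but C strictly increases along every unbounded feasible direction, so there is no improving ray and the minimum is attained at a vertex.

The binding constraints are x_1 + 8x_2 = 35 and 3x_1 + 7x_2 = 71.
Solving simultaneously gives x_1 = 19, x_2 = 2.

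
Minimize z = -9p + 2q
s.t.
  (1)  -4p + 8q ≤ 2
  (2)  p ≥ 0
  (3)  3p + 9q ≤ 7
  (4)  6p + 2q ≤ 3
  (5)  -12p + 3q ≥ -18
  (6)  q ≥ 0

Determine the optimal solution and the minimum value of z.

p = 1/2, q = 0, minimum z = -9/2

Extreme points and z = -9p + 2q:
  (0, 1/4) → z = 1/2
  (5/14, 3/7) → z = -33/14
  (0, 0) → z = 0
  (1/2, 0) → z = -9/2

The optimum lies where 6p + 2q = 3 and q = 0.
Solving simultaneously gives p = 1/2, q = 0.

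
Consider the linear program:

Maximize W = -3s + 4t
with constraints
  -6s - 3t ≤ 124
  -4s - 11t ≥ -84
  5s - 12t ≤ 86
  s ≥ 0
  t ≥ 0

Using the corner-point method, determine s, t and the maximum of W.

The optimum lies where -4s - 11t = -84 and s = 0.
Solving simultaneously gives s = 0, t = 84/11.

s = 0, t = 84/11, maximum W = 336/11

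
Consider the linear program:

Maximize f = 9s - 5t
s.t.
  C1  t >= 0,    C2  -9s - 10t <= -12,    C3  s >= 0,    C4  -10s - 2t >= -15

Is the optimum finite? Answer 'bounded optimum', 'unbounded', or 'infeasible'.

Extreme points and f = 9s - 5t:
  (4/3, 0) → f = 12
  (3/2, 0) → f = 27/2
  (0, 6/5) → f = -6
  (0, 15/2) → f = -75/2
The feasible region has finitely many vertices and no improving ray; the maximum is 27/2 at (3/2, 0).

bounded optimum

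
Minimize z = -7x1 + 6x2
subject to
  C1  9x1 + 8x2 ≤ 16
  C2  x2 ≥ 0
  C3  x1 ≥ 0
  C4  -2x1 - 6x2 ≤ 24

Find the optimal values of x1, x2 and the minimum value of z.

Corner points and z = -7x1 + 6x2:
  (16/9, 0) → z = -112/9
  (0, 2) → z = 12
  (0, 0) → z = 0

The optimum lies where 9x1 + 8x2 = 16 and x2 = 0.
Solving simultaneously gives x1 = 16/9, x2 = 0.

x1 = 16/9, x2 = 0, minimum z = -112/9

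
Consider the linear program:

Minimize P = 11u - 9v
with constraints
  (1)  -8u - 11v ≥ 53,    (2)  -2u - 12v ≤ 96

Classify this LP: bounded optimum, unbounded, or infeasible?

unbounded

From the feasible point (210/37, -331/37), moving in the direction (-11, 8) keeps every constraint satisfied while P decreases without bound.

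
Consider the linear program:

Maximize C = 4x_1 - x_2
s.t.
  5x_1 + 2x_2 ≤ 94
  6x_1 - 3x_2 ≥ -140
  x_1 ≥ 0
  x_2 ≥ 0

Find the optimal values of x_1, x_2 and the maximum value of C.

Extreme points and C = 4x_1 - x_2:
  (2/27, 1264/27) → C = -1256/27
  (94/5, 0) → C = 376/5
  (0, 140/3) → C = -140/3
  (0, 0) → C = 0

At the optimal vertex, 5x_1 + 2x_2 = 94 and x_2 = 0.
Solving simultaneously gives x_1 = 94/5, x_2 = 0.

x_1 = 94/5, x_2 = 0, maximum C = 376/5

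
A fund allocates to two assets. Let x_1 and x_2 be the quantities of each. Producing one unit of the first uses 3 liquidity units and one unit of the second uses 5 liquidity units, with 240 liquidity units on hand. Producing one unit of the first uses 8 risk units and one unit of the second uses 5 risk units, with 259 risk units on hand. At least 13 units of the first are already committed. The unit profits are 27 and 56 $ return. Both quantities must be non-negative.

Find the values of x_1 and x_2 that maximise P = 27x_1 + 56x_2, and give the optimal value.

x_1 = 13, x_2 = 31, maximum P = 2087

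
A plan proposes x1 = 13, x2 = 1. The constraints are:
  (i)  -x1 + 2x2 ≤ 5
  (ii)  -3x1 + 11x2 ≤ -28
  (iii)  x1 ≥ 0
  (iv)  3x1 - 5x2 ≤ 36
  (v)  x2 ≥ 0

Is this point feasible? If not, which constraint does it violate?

(i): -11 ≤ 5 ✓
(ii): -28 ≤ -28 ✓
(iii): 13 ≥ 0 ✓
(iv): 34 ≤ 36 ✓
(v): 1 ≥ 0 ✓

feasible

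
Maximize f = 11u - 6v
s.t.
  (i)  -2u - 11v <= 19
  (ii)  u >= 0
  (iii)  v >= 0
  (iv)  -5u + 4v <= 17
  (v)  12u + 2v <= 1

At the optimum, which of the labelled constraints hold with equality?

Vertices and f = 11u - 6v:
  (0, 0) → f = 0
  (0, 1/2) → f = -3
  (1/12, 0) → f = 11/12

The maximum is at (1/12, 0). Substituting into each constraint, equality holds for (iii) and (v); the remaining constraints have slack.

(iii) and (v)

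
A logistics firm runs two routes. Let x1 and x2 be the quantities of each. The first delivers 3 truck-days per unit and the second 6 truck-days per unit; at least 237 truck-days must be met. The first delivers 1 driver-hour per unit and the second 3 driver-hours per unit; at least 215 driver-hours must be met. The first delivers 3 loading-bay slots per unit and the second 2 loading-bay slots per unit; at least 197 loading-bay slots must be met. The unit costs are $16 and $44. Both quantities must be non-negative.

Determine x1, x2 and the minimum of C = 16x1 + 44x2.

x1 = 23, x2 = 64, minimum C = 3184

Corner points and C = 16x1 + 44x2:
  (0, 197/2) → C = 4334
  (215, 0) → C = 3440
  (23, 64) → C = 3184
The feasible region is unbounded (it extends along (0, 1), (1, 0)), but C strictly increases along every unbounded feasible direction, so there is no improving ray and the minimum is attained at a vertex.

At the optimal vertex, x1 + 3x2 = 215 and 3x1 + 2x2 = 197.
Solving simultaneously gives x1 = 23, x2 = 64.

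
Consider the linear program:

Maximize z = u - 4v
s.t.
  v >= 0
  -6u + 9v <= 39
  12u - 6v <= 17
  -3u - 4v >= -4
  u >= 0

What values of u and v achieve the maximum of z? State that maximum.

u = 4/3, v = 0, maximum z = 4/3

Feasible corners and z = u - 4v:
  (4/3, 0) → z = 4/3
  (0, 0) → z = 0
  (0, 1) → z = -4

The optimum lies where v = 0 and -3u - 4v = -4.
Solving simultaneously gives u = 4/3, v = 0.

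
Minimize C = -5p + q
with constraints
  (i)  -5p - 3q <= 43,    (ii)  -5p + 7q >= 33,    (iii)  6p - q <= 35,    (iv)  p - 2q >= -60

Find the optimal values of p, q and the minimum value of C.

p = 278/37, q = 373/37, minimum C = -1017/37

Feasible corners and C = -5p + q:
  (-8, -1) → C = 39
  (-266/13, 257/13) → C = 1587/13
  (278/37, 373/37) → C = -1017/37
  (130/11, 395/11) → C = -255/11

The optimum lies where -5p + 7q = 33 and 6p - q = 35.
Solving simultaneously gives p = 278/37, q = 373/37.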